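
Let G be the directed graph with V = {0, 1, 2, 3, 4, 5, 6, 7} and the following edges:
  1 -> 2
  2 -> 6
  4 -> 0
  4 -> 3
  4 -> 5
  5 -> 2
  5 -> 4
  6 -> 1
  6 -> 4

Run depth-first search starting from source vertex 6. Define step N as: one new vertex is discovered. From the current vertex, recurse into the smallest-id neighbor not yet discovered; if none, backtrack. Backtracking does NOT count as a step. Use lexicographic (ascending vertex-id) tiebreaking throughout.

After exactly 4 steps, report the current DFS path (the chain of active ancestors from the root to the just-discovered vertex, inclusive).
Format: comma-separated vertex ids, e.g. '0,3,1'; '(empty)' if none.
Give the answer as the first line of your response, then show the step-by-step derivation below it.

6,4

step 1: discover 6; path=6; order=6
step 2: discover 1; path=6>1; order=6,1
step 3: discover 2; path=6>1>2; order=6,1,2
step 4: discover 4; path=6>4; order=6,1,2,4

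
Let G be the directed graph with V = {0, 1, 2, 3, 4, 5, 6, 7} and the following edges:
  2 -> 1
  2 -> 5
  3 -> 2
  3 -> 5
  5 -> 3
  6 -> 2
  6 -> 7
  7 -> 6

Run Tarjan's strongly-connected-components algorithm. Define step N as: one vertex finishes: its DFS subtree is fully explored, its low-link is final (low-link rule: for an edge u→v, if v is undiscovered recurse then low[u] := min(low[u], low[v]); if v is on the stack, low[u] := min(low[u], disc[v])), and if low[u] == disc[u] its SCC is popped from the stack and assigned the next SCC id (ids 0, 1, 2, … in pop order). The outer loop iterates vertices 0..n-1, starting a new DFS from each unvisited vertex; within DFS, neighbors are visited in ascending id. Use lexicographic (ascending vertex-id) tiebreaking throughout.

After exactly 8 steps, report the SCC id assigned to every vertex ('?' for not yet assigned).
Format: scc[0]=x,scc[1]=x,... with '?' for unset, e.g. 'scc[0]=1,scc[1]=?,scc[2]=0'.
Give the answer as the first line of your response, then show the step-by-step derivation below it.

scc[0]=0,scc[1]=1,scc[2]=2,scc[3]=2,scc[4]=3,scc[5]=2,scc[6]=4,scc[7]=4

step 1: low=(low[0]=0,low[1]=?,low[2]=?,low[3]=?,low[4]=?,low[5]=?,low[6]=?,low[7]=?); scc=(scc[0]=0,scc[1]=?,scc[2]=?,scc[3]=?,scc[4]=?,scc[5]=?,scc[6]=?,scc[7]=?)
step 2: low=(low[0]=0,low[1]=1,low[2]=?,low[3]=?,low[4]=?,low[5]=?,low[6]=?,low[7]=?); scc=(scc[0]=0,scc[1]=1,scc[2]=?,scc[3]=?,scc[4]=?,scc[5]=?,scc[6]=?,scc[7]=?)
step 3: low=(low[0]=0,low[1]=1,low[2]=2,low[3]=2,low[4]=?,low[5]=3,low[6]=?,low[7]=?); scc=(scc[0]=0,scc[1]=1,scc[2]=?,scc[3]=?,scc[4]=?,scc[5]=?,scc[6]=?,scc[7]=?)
step 4: low=(low[0]=0,low[1]=1,low[2]=2,low[3]=2,low[4]=?,low[5]=2,low[6]=?,low[7]=?); scc=(scc[0]=0,scc[1]=1,scc[2]=?,scc[3]=?,scc[4]=?,scc[5]=?,scc[6]=?,scc[7]=?)
step 5: low=(low[0]=0,low[1]=1,low[2]=2,low[3]=2,low[4]=?,low[5]=2,low[6]=?,low[7]=?); scc=(scc[0]=0,scc[1]=1,scc[2]=2,scc[3]=2,scc[4]=?,scc[5]=2,scc[6]=?,scc[7]=?)
step 6: low=(low[0]=0,low[1]=1,low[2]=2,low[3]=2,low[4]=5,low[5]=2,low[6]=?,low[7]=?); scc=(scc[0]=0,scc[1]=1,scc[2]=2,scc[3]=2,scc[4]=3,scc[5]=2,scc[6]=?,scc[7]=?)
step 7: low=(low[0]=0,low[1]=1,low[2]=2,low[3]=2,low[4]=5,low[5]=2,low[6]=6,low[7]=6); scc=(scc[0]=0,scc[1]=1,scc[2]=2,scc[3]=2,scc[4]=3,scc[5]=2,scc[6]=?,scc[7]=?)
step 8: low=(low[0]=0,low[1]=1,low[2]=2,low[3]=2,low[4]=5,low[5]=2,low[6]=6,low[7]=6); scc=(scc[0]=0,scc[1]=1,scc[2]=2,scc[3]=2,scc[4]=3,scc[5]=2,scc[6]=4,scc[7]=4)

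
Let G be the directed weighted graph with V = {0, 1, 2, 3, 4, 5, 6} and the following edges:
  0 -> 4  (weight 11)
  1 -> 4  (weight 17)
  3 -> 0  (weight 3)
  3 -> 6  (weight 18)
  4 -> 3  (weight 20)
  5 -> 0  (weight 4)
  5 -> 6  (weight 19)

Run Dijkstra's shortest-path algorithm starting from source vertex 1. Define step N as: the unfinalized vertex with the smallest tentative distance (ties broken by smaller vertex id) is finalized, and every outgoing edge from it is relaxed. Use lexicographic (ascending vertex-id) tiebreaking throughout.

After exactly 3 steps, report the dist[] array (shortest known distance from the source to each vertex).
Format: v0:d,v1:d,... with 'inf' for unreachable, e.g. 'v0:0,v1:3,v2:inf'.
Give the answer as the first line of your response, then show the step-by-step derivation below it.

v0:40,v1:0,v2:inf,v3:37,v4:17,v5:inf,v6:55

step 1: dist = v0:inf,v1:0,v2:inf,v3:inf,v4:17,v5:inf,v6:inf
step 2: dist = v0:inf,v1:0,v2:inf,v3:37,v4:17,v5:inf,v6:inf
step 3: dist = v0:40,v1:0,v2:inf,v3:37,v4:17,v5:inf,v6:55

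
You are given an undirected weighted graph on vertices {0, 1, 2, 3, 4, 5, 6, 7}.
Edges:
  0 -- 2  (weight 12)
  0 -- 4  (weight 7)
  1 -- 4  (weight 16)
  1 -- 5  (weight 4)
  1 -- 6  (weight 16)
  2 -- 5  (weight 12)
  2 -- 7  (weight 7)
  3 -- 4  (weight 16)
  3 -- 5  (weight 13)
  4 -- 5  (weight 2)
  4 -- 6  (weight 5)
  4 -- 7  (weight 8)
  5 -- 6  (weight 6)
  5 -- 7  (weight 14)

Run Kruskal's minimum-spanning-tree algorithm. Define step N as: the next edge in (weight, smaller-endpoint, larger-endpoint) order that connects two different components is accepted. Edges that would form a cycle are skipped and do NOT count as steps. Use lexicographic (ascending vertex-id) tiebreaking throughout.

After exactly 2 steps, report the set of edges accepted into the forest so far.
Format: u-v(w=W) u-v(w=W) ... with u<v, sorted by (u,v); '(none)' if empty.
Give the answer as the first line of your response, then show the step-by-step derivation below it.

1-5(w=4) 4-5(w=2)

step 1: add edge 4-5 (w=2); MST = {4-5(w=2)}
step 2: add edge 1-5 (w=4); MST = {1-5(w=4) 4-5(w=2)}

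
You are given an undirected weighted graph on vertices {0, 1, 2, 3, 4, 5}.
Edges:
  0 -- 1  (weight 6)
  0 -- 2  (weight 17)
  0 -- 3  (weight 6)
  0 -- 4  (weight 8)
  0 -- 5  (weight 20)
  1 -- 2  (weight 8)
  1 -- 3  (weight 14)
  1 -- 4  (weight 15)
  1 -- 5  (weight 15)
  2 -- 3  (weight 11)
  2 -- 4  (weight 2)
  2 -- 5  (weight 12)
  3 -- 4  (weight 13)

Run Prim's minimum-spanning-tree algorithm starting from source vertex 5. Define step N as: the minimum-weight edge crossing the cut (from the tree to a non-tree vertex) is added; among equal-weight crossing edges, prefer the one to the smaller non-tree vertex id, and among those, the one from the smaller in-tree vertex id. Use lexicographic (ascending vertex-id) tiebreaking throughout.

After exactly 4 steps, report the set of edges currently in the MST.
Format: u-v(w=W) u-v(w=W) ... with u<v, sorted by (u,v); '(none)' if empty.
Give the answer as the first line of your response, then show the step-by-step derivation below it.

0-1(w=6) 0-4(w=8) 2-4(w=2) 2-5(w=12)

step 1: add edge 2-5 (w=12); MST = {2-5(w=12)}
step 2: add edge 2-4 (w=2); MST = {2-4(w=2) 2-5(w=12)}
step 3: add edge 0-4 (w=8); MST = {0-4(w=8) 2-4(w=2) 2-5(w=12)}
step 4: add edge 0-1 (w=6); MST = {0-1(w=6) 0-4(w=8) 2-4(w=2) 2-5(w=12)}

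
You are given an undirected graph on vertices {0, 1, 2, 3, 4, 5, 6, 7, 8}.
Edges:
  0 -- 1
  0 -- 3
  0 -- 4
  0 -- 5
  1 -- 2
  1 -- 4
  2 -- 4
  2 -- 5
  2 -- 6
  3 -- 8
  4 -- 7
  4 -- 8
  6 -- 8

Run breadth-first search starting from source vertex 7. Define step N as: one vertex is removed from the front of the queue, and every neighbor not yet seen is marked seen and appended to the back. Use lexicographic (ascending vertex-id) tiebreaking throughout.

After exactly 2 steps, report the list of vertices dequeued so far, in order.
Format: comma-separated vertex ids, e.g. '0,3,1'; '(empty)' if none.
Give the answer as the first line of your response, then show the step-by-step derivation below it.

7,4

step 1: dequeue 7; queue=[4]; order=7
step 2: dequeue 4; queue=[0,1,2,8]; order=7,4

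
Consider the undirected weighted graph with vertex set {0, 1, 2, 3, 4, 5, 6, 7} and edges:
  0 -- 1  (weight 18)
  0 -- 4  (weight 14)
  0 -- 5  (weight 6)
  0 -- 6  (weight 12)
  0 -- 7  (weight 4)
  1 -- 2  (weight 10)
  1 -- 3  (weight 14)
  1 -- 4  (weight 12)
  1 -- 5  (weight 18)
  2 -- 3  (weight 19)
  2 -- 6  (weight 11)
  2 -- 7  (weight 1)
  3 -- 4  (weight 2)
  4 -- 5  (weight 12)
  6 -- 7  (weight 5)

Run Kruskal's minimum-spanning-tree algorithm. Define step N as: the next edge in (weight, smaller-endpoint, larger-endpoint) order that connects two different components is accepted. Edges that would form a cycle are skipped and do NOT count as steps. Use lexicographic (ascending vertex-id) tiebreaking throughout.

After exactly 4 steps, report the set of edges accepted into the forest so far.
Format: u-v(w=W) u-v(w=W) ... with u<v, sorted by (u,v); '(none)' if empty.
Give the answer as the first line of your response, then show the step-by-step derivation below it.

0-7(w=4) 2-7(w=1) 3-4(w=2) 6-7(w=5)

step 1: add edge 2-7 (w=1); MST = {2-7(w=1)}
step 2: add edge 3-4 (w=2); MST = {2-7(w=1) 3-4(w=2)}
step 3: add edge 0-7 (w=4); MST = {0-7(w=4) 2-7(w=1) 3-4(w=2)}
step 4: add edge 6-7 (w=5); MST = {0-7(w=4) 2-7(w=1) 3-4(w=2) 6-7(w=5)}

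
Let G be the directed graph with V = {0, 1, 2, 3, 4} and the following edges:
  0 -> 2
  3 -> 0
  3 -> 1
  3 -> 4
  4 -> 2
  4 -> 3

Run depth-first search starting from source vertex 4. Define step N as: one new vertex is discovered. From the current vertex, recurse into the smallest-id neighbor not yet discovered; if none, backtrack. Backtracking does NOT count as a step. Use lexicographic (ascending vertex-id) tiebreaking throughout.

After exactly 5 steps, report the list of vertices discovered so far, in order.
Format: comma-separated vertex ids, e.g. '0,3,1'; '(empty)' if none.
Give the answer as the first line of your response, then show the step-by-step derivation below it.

4,2,3,0,1

step 1: discover 4; path=4; order=4
step 2: discover 2; path=4>2; order=4,2
step 3: discover 3; path=4>3; order=4,2,3
step 4: discover 0; path=4>3>0; order=4,2,3,0
step 5: discover 1; path=4>3>1; order=4,2,3,0,1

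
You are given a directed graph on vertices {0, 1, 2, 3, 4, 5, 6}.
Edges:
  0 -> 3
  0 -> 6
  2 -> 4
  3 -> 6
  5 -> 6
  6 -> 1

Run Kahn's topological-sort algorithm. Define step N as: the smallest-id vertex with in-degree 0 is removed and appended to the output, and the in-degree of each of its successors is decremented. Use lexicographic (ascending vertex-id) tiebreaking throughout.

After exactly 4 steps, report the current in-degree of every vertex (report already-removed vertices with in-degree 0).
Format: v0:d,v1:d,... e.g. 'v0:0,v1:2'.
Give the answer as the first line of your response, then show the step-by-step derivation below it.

v0:0,v1:1,v2:0,v3:0,v4:0,v5:0,v6:1

step 1: output 0; order=[0]; indeg=(0,1,0,0,1,0,2)
step 2: output 2; order=[0,2]; indeg=(0,1,0,0,0,0,2)
step 3: output 3; order=[0,2,3]; indeg=(0,1,0,0,0,0,1)
step 4: output 4; order=[0,2,3,4]; indeg=(0,1,0,0,0,0,1)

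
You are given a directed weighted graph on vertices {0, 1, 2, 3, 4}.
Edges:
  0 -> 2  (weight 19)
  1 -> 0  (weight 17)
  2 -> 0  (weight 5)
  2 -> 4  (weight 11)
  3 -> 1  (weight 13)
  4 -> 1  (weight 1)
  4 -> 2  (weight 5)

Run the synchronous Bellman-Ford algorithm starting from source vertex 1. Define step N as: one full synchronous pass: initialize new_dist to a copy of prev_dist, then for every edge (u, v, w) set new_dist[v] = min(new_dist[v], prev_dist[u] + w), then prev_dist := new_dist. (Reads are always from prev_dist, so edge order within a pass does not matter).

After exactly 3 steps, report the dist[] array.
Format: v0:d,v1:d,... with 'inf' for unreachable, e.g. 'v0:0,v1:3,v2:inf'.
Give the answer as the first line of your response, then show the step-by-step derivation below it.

v0:17,v1:0,v2:36,v3:inf,v4:47

step 1: dist = v0:17,v1:0,v2:inf,v3:inf,v4:inf
step 2: dist = v0:17,v1:0,v2:36,v3:inf,v4:inf
step 3: dist = v0:17,v1:0,v2:36,v3:inf,v4:47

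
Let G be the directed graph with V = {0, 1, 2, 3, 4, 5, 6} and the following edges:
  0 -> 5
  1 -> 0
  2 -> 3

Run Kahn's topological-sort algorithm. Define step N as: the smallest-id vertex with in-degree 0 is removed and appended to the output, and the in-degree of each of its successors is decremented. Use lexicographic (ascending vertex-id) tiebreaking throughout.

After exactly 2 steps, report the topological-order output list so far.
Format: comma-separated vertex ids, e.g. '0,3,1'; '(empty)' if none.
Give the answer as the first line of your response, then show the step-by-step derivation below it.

1,0

step 1: output 1; order=[1]; indeg=(0,0,0,1,0,1,0)
step 2: output 0; order=[1,0]; indeg=(0,0,0,1,0,0,0)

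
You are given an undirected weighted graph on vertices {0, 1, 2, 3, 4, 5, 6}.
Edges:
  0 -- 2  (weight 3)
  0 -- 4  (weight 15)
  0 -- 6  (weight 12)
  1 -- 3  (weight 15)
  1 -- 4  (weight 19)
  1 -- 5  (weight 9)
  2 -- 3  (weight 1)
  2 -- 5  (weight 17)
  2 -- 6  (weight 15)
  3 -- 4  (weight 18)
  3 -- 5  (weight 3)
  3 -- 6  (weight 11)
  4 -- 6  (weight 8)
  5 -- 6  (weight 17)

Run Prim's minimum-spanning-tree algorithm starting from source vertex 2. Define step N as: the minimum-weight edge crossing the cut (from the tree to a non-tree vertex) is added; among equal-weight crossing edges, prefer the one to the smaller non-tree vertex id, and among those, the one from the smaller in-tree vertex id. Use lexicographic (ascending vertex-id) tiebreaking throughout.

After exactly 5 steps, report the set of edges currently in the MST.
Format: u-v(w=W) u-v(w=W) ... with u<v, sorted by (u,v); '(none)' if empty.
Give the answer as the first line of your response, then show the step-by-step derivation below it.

0-2(w=3) 1-5(w=9) 2-3(w=1) 3-5(w=3) 3-6(w=11)

step 1: add edge 2-3 (w=1); MST = {2-3(w=1)}
step 2: add edge 0-2 (w=3); MST = {0-2(w=3) 2-3(w=1)}
step 3: add edge 3-5 (w=3); MST = {0-2(w=3) 2-3(w=1) 3-5(w=3)}
step 4: add edge 1-5 (w=9); MST = {0-2(w=3) 1-5(w=9) 2-3(w=1) 3-5(w=3)}
step 5: add edge 3-6 (w=11); MST = {0-2(w=3) 1-5(w=9) 2-3(w=1) 3-5(w=3) 3-6(w=11)}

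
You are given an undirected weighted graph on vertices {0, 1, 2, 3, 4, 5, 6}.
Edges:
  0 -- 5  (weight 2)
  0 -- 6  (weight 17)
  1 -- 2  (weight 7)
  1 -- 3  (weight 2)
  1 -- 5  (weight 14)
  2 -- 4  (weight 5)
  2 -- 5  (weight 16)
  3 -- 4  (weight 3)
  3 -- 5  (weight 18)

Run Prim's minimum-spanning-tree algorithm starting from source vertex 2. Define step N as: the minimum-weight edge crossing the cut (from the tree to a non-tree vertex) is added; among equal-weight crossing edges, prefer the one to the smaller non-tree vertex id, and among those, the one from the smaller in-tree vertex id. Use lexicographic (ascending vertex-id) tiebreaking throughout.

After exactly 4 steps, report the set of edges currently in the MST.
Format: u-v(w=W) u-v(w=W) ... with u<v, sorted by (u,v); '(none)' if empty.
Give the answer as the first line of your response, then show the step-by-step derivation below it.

1-3(w=2) 1-5(w=14) 2-4(w=5) 3-4(w=3)

step 1: add edge 2-4 (w=5); MST = {2-4(w=5)}
step 2: add edge 3-4 (w=3); MST = {2-4(w=5) 3-4(w=3)}
step 3: add edge 1-3 (w=2); MST = {1-3(w=2) 2-4(w=5) 3-4(w=3)}
step 4: add edge 1-5 (w=14); MST = {1-3(w=2) 1-5(w=14) 2-4(w=5) 3-4(w=3)}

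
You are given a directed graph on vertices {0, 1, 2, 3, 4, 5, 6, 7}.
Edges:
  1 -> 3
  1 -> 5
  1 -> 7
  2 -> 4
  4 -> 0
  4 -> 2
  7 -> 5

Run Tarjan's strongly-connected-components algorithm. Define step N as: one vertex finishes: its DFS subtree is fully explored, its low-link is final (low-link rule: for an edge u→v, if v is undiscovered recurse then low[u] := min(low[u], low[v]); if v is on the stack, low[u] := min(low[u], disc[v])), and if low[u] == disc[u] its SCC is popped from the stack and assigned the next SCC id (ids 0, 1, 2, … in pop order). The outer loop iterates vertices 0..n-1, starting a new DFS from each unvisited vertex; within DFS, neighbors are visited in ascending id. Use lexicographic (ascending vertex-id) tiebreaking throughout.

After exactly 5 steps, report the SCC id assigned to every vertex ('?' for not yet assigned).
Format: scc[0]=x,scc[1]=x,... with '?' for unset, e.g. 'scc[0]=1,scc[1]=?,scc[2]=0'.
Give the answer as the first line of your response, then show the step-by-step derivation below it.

scc[0]=0,scc[1]=4,scc[2]=?,scc[3]=1,scc[4]=?,scc[5]=2,scc[6]=?,scc[7]=3

step 1: low=(low[0]=0,low[1]=?,low[2]=?,low[3]=?,low[4]=?,low[5]=?,low[6]=?,low[7]=?); scc=(scc[0]=0,scc[1]=?,scc[2]=?,scc[3]=?,scc[4]=?,scc[5]=?,scc[6]=?,scc[7]=?)
step 2: low=(low[0]=0,low[1]=1,low[2]=?,low[3]=2,low[4]=?,low[5]=?,low[6]=?,low[7]=?); scc=(scc[0]=0,scc[1]=?,scc[2]=?,scc[3]=1,scc[4]=?,scc[5]=?,scc[6]=?,scc[7]=?)
step 3: low=(low[0]=0,low[1]=1,low[2]=?,low[3]=2,low[4]=?,low[5]=3,low[6]=?,low[7]=?); scc=(scc[0]=0,scc[1]=?,scc[2]=?,scc[3]=1,scc[4]=?,scc[5]=2,scc[6]=?,scc[7]=?)
step 4: low=(low[0]=0,low[1]=1,low[2]=?,low[3]=2,low[4]=?,low[5]=3,low[6]=?,low[7]=4); scc=(scc[0]=0,scc[1]=?,scc[2]=?,scc[3]=1,scc[4]=?,scc[5]=2,scc[6]=?,scc[7]=3)
step 5: low=(low[0]=0,low[1]=1,low[2]=?,low[3]=2,low[4]=?,low[5]=3,low[6]=?,low[7]=4); scc=(scc[0]=0,scc[1]=4,scc[2]=?,scc[3]=1,scc[4]=?,scc[5]=2,scc[6]=?,scc[7]=3)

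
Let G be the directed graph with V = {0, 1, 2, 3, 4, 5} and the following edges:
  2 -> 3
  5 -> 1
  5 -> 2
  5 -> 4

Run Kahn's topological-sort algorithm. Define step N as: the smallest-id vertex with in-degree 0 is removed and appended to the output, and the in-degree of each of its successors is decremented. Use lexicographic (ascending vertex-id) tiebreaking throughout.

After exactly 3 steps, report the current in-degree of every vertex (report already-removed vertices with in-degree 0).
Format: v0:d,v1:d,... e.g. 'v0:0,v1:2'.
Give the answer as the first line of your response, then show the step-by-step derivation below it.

v0:0,v1:0,v2:0,v3:1,v4:0,v5:0

step 1: output 0; order=[0]; indeg=(0,1,1,1,1,0)
step 2: output 5; order=[0,5]; indeg=(0,0,0,1,0,0)
step 3: output 1; order=[0,5,1]; indeg=(0,0,0,1,0,0)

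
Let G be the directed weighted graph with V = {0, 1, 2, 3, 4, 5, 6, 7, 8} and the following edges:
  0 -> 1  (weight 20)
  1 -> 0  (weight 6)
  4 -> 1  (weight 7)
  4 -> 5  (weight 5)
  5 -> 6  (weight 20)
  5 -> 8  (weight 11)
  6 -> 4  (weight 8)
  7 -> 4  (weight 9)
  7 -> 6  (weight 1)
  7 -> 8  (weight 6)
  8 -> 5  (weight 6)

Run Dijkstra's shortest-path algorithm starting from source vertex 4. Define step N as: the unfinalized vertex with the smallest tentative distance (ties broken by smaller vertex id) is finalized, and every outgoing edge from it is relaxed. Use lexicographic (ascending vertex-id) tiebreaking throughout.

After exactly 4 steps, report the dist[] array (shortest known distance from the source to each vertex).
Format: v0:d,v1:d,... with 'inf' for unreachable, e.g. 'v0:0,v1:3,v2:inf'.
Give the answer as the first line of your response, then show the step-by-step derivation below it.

v0:13,v1:7,v2:inf,v3:inf,v4:0,v5:5,v6:25,v7:inf,v8:16

step 1: dist = v0:inf,v1:7,v2:inf,v3:inf,v4:0,v5:5,v6:inf,v7:inf,v8:inf
step 2: dist = v0:inf,v1:7,v2:inf,v3:inf,v4:0,v5:5,v6:25,v7:inf,v8:16
step 3: dist = v0:13,v1:7,v2:inf,v3:inf,v4:0,v5:5,v6:25,v7:inf,v8:16
step 4: dist = v0:13,v1:7,v2:inf,v3:inf,v4:0,v5:5,v6:25,v7:inf,v8:16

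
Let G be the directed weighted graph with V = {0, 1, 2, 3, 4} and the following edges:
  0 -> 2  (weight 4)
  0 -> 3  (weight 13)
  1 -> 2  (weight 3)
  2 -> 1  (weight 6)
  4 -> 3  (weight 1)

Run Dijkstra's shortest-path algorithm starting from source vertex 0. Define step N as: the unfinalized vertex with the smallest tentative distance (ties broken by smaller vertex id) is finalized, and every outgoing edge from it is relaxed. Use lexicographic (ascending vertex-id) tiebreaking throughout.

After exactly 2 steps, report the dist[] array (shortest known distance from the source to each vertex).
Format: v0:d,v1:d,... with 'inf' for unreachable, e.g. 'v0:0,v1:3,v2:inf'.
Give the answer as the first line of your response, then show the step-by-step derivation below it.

v0:0,v1:10,v2:4,v3:13,v4:inf

step 1: dist = v0:0,v1:inf,v2:4,v3:13,v4:inf
step 2: dist = v0:0,v1:10,v2:4,v3:13,v4:inf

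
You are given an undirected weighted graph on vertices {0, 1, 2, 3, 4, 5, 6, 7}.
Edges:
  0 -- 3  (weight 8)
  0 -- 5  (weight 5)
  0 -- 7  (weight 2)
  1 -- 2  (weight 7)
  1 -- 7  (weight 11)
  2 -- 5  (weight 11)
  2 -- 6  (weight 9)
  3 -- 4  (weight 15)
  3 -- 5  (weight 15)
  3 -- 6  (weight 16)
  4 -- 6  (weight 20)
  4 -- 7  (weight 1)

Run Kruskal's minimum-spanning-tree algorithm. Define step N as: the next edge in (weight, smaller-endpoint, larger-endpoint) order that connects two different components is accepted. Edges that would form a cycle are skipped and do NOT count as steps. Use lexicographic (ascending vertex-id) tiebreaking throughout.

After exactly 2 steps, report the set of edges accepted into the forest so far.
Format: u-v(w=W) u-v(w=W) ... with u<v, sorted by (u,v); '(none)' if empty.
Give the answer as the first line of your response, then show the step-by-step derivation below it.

0-7(w=2) 4-7(w=1)

step 1: add edge 4-7 (w=1); MST = {4-7(w=1)}
step 2: add edge 0-7 (w=2); MST = {0-7(w=2) 4-7(w=1)}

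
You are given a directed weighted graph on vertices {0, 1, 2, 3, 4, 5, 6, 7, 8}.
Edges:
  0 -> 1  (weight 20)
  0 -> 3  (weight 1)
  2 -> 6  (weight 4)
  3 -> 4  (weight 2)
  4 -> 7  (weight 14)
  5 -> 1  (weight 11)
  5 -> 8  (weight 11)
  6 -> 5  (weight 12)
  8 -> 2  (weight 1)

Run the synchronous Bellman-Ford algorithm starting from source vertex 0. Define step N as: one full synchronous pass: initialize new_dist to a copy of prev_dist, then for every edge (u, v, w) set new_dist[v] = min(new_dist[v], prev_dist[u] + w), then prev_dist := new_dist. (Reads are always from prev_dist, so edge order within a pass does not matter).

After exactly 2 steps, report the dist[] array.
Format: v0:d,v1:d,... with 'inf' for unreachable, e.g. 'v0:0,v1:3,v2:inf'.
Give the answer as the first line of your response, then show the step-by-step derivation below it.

v0:0,v1:20,v2:inf,v3:1,v4:3,v5:inf,v6:inf,v7:inf,v8:inf

step 1: dist = v0:0,v1:20,v2:inf,v3:1,v4:inf,v5:inf,v6:inf,v7:inf,v8:inf
step 2: dist = v0:0,v1:20,v2:inf,v3:1,v4:3,v5:inf,v6:inf,v7:inf,v8:inf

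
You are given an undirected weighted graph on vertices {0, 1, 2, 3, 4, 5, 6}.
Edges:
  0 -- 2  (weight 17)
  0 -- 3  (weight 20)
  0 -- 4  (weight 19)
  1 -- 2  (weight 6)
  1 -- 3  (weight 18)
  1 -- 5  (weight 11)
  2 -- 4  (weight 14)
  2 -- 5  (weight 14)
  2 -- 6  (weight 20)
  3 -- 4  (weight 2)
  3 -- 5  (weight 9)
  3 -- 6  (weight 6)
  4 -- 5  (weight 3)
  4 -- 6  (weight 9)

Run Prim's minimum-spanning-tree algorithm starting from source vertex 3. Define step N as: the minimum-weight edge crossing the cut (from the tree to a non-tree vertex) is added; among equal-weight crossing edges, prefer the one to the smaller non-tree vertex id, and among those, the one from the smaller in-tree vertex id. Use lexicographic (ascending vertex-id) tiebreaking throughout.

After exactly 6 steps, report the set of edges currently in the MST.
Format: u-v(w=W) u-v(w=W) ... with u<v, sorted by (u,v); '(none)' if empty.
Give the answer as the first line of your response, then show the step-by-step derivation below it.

0-2(w=17) 1-2(w=6) 1-5(w=11) 3-4(w=2) 3-6(w=6) 4-5(w=3)

step 1: add edge 3-4 (w=2); MST = {3-4(w=2)}
step 2: add edge 4-5 (w=3); MST = {3-4(w=2) 4-5(w=3)}
step 3: add edge 3-6 (w=6); MST = {3-4(w=2) 3-6(w=6) 4-5(w=3)}
step 4: add edge 1-5 (w=11); MST = {1-5(w=11) 3-4(w=2) 3-6(w=6) 4-5(w=3)}
step 5: add edge 1-2 (w=6); MST = {1-2(w=6) 1-5(w=11) 3-4(w=2) 3-6(w=6) 4-5(w=3)}
step 6: add edge 0-2 (w=17); MST = {0-2(w=17) 1-2(w=6) 1-5(w=11) 3-4(w=2) 3-6(w=6) 4-5(w=3)}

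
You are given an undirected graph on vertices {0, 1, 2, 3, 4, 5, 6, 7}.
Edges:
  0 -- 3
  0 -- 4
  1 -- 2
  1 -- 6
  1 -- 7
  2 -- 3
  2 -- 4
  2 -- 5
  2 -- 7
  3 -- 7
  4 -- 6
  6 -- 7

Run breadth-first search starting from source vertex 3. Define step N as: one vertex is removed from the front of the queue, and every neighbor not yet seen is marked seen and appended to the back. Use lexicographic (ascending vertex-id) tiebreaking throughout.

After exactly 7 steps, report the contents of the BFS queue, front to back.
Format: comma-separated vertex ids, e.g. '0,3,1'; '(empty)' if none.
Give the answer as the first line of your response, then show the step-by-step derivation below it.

6

step 1: dequeue 3; queue=[0,2,7]; order=3
step 2: dequeue 0; queue=[2,7,4]; order=3,0
step 3: dequeue 2; queue=[7,4,1,5]; order=3,0,2
step 4: dequeue 7; queue=[4,1,5,6]; order=3,0,2,7
step 5: dequeue 4; queue=[1,5,6]; order=3,0,2,7,4
step 6: dequeue 1; queue=[5,6]; order=3,0,2,7,4,1
step 7: dequeue 5; queue=[6]; order=3,0,2,7,4,1,5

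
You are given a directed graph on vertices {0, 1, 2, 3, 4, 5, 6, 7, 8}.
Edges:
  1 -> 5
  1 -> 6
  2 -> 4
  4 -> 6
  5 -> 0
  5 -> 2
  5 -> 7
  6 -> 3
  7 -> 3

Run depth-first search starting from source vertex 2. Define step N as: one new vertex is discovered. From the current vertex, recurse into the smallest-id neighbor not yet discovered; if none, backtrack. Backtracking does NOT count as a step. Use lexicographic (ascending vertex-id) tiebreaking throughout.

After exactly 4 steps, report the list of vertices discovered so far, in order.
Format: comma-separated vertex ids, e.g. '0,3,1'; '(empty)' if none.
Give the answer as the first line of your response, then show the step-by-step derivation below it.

2,4,6,3

step 1: discover 2; path=2; order=2
step 2: discover 4; path=2>4; order=2,4
step 3: discover 6; path=2>4>6; order=2,4,6
step 4: discover 3; path=2>4>6>3; order=2,4,6,3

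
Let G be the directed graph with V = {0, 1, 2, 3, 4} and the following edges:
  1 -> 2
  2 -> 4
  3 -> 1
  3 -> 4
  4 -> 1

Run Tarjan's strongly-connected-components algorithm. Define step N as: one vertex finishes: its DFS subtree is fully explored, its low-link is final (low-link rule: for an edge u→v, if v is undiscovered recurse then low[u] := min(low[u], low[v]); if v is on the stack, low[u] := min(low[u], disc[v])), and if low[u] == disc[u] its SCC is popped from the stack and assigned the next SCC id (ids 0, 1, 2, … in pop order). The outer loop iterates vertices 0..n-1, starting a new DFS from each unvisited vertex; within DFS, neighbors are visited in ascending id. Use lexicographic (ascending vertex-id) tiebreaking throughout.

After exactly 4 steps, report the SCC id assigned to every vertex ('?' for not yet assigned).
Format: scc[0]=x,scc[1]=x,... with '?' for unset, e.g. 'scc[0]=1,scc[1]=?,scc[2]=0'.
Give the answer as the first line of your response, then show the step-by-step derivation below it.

scc[0]=0,scc[1]=1,scc[2]=1,scc[3]=?,scc[4]=1

step 1: low=(low[0]=0,low[1]=?,low[2]=?,low[3]=?,low[4]=?); scc=(scc[0]=0,scc[1]=?,scc[2]=?,scc[3]=?,scc[4]=?)
step 2: low=(low[0]=0,low[1]=1,low[2]=2,low[3]=?,low[4]=1); scc=(scc[0]=0,scc[1]=?,scc[2]=?,scc[3]=?,scc[4]=?)
step 3: low=(low[0]=0,low[1]=1,low[2]=1,low[3]=?,low[4]=1); scc=(scc[0]=0,scc[1]=?,scc[2]=?,scc[3]=?,scc[4]=?)
step 4: low=(low[0]=0,low[1]=1,low[2]=1,low[3]=?,low[4]=1); scc=(scc[0]=0,scc[1]=1,scc[2]=1,scc[3]=?,scc[4]=1)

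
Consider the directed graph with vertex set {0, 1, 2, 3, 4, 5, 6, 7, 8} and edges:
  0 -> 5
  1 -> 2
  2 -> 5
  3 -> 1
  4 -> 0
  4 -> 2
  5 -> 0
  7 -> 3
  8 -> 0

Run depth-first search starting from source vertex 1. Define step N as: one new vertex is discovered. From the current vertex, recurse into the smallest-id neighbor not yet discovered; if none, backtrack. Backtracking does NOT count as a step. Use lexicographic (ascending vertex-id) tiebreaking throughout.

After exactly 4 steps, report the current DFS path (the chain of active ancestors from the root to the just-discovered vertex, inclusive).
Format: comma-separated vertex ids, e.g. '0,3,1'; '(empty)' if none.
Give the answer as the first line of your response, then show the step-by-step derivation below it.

1,2,5,0

step 1: discover 1; path=1; order=1
step 2: discover 2; path=1>2; order=1,2
step 3: discover 5; path=1>2>5; order=1,2,5
step 4: discover 0; path=1>2>5>0; order=1,2,5,0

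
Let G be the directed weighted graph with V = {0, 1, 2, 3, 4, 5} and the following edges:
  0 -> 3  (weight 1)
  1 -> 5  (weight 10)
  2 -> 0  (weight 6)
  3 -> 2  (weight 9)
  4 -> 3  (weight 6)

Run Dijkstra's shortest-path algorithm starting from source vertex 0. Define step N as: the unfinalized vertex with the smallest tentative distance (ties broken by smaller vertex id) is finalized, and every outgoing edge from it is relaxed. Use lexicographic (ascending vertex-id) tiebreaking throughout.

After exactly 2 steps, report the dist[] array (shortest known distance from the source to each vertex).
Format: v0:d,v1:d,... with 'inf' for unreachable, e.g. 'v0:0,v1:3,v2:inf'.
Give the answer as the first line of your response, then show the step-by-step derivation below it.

v0:0,v1:inf,v2:10,v3:1,v4:inf,v5:inf

step 1: dist = v0:0,v1:inf,v2:inf,v3:1,v4:inf,v5:inf
step 2: dist = v0:0,v1:inf,v2:10,v3:1,v4:inf,v5:inf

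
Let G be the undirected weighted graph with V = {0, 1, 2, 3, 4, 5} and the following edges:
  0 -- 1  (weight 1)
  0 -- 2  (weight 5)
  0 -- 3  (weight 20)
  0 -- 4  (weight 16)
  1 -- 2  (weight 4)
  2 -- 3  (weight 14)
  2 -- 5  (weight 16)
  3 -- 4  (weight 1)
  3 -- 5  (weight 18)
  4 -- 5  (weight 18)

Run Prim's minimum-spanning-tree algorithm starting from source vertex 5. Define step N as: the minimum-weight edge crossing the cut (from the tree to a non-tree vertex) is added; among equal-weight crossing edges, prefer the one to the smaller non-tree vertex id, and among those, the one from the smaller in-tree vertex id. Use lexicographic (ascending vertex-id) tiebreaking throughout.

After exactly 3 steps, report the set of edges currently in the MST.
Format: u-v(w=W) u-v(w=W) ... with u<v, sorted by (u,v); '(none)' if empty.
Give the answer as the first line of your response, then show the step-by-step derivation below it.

0-1(w=1) 1-2(w=4) 2-5(w=16)

step 1: add edge 2-5 (w=16); MST = {2-5(w=16)}
step 2: add edge 1-2 (w=4); MST = {1-2(w=4) 2-5(w=16)}
step 3: add edge 0-1 (w=1); MST = {0-1(w=1) 1-2(w=4) 2-5(w=16)}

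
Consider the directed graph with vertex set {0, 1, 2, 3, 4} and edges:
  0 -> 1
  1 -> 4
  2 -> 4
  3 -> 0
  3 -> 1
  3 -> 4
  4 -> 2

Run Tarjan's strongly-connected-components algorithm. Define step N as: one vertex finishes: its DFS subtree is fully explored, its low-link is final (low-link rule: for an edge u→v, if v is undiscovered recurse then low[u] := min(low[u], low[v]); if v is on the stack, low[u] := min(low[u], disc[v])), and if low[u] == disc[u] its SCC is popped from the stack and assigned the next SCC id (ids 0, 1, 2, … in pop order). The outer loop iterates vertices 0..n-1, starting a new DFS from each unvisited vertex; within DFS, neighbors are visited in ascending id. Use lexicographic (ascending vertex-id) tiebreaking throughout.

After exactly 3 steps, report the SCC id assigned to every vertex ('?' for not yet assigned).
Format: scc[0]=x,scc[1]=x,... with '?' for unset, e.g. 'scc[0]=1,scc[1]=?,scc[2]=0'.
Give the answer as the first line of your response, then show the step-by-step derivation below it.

scc[0]=?,scc[1]=1,scc[2]=0,scc[3]=?,scc[4]=0

step 1: low=(low[0]=0,low[1]=1,low[2]=2,low[3]=?,low[4]=2); scc=(scc[0]=?,scc[1]=?,scc[2]=?,scc[3]=?,scc[4]=?)
step 2: low=(low[0]=0,low[1]=1,low[2]=2,low[3]=?,low[4]=2); scc=(scc[0]=?,scc[1]=?,scc[2]=0,scc[3]=?,scc[4]=0)
step 3: low=(low[0]=0,low[1]=1,low[2]=2,low[3]=?,low[4]=2); scc=(scc[0]=?,scc[1]=1,scc[2]=0,scc[3]=?,scc[4]=0)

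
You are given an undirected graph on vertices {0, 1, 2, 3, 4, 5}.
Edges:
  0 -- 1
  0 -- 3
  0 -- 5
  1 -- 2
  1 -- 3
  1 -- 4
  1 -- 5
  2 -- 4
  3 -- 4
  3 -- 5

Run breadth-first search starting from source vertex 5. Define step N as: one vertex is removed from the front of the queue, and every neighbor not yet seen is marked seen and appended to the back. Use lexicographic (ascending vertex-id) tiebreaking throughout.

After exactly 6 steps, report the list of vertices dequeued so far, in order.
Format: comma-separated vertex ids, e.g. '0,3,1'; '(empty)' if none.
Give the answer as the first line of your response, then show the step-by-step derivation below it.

5,0,1,3,2,4

step 1: dequeue 5; queue=[0,1,3]; order=5
step 2: dequeue 0; queue=[1,3]; order=5,0
step 3: dequeue 1; queue=[3,2,4]; order=5,0,1
step 4: dequeue 3; queue=[2,4]; order=5,0,1,3
step 5: dequeue 2; queue=[4]; order=5,0,1,3,2
step 6: dequeue 4; queue=[(empty)]; order=5,0,1,3,2,4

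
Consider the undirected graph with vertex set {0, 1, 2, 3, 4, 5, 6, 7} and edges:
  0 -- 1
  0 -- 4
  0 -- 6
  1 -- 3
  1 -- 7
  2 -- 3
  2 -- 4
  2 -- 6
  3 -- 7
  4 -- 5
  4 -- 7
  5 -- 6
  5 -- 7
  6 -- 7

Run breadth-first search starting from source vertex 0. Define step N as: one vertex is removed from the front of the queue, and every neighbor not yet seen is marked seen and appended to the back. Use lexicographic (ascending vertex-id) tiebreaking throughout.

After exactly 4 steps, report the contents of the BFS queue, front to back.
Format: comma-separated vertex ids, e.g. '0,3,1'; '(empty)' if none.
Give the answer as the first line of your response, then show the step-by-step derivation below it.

3,7,2,5

step 1: dequeue 0; queue=[1,4,6]; order=0
step 2: dequeue 1; queue=[4,6,3,7]; order=0,1
step 3: dequeue 4; queue=[6,3,7,2,5]; order=0,1,4
step 4: dequeue 6; queue=[3,7,2,5]; order=0,1,4,6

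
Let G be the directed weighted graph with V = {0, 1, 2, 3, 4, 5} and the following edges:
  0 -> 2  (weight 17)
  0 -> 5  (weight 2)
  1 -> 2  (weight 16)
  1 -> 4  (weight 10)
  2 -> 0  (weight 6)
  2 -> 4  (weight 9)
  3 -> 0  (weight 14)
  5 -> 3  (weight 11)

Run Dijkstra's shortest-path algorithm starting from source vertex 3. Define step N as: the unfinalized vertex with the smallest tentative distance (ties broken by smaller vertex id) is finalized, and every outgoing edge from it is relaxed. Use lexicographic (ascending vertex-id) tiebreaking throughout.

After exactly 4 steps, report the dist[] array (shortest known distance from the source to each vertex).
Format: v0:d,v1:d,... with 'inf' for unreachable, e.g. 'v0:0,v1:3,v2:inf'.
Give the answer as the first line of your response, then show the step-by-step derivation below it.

v0:14,v1:inf,v2:31,v3:0,v4:40,v5:16

step 1: dist = v0:14,v1:inf,v2:inf,v3:0,v4:inf,v5:inf
step 2: dist = v0:14,v1:inf,v2:31,v3:0,v4:inf,v5:16
step 3: dist = v0:14,v1:inf,v2:31,v3:0,v4:inf,v5:16
step 4: dist = v0:14,v1:inf,v2:31,v3:0,v4:40,v5:16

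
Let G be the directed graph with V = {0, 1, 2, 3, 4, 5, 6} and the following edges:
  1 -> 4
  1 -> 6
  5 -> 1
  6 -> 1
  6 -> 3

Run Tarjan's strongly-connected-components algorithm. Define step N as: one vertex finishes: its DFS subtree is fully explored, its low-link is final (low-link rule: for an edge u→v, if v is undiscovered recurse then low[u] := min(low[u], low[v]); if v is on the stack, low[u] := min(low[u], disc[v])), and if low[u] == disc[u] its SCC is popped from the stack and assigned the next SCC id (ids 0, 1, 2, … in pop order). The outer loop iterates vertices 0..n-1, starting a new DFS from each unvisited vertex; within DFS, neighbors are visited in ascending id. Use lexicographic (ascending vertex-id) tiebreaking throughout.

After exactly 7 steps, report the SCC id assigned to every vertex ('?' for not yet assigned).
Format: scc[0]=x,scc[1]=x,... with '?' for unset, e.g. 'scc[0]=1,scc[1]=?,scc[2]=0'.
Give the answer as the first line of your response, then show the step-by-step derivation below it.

scc[0]=0,scc[1]=3,scc[2]=4,scc[3]=2,scc[4]=1,scc[5]=5,scc[6]=3

step 1: low=(low[0]=0,low[1]=?,low[2]=?,low[3]=?,low[4]=?,low[5]=?,low[6]=?); scc=(scc[0]=0,scc[1]=?,scc[2]=?,scc[3]=?,scc[4]=?,scc[5]=?,scc[6]=?)
step 2: low=(low[0]=0,low[1]=1,low[2]=?,low[3]=?,low[4]=2,low[5]=?,low[6]=?); scc=(scc[0]=0,scc[1]=?,scc[2]=?,scc[3]=?,scc[4]=1,scc[5]=?,scc[6]=?)
step 3: low=(low[0]=0,low[1]=1,low[2]=?,low[3]=4,low[4]=2,low[5]=?,low[6]=1); scc=(scc[0]=0,scc[1]=?,scc[2]=?,scc[3]=2,scc[4]=1,scc[5]=?,scc[6]=?)
step 4: low=(low[0]=0,low[1]=1,low[2]=?,low[3]=4,low[4]=2,low[5]=?,low[6]=1); scc=(scc[0]=0,scc[1]=?,scc[2]=?,scc[3]=2,scc[4]=1,scc[5]=?,scc[6]=?)
step 5: low=(low[0]=0,low[1]=1,low[2]=?,low[3]=4,low[4]=2,low[5]=?,low[6]=1); scc=(scc[0]=0,scc[1]=3,scc[2]=?,scc[3]=2,scc[4]=1,scc[5]=?,scc[6]=3)
step 6: low=(low[0]=0,low[1]=1,low[2]=5,low[3]=4,low[4]=2,low[5]=?,low[6]=1); scc=(scc[0]=0,scc[1]=3,scc[2]=4,scc[3]=2,scc[4]=1,scc[5]=?,scc[6]=3)
step 7: low=(low[0]=0,low[1]=1,low[2]=5,low[3]=4,low[4]=2,low[5]=6,low[6]=1); scc=(scc[0]=0,scc[1]=3,scc[2]=4,scc[3]=2,scc[4]=1,scc[5]=5,scc[6]=3)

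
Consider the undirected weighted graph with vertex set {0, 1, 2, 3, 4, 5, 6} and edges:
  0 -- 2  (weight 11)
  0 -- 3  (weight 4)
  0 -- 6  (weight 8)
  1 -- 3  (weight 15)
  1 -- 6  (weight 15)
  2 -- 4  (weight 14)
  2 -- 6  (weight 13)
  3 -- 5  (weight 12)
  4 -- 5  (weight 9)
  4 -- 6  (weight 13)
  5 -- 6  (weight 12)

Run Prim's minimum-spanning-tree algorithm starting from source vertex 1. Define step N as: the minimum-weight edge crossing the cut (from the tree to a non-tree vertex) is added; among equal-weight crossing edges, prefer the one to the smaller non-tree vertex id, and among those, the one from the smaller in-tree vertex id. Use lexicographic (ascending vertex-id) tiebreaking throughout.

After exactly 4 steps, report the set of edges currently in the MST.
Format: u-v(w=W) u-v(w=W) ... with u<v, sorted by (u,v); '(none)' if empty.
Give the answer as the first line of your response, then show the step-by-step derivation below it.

0-2(w=11) 0-3(w=4) 0-6(w=8) 1-3(w=15)

step 1: add edge 1-3 (w=15); MST = {1-3(w=15)}
step 2: add edge 0-3 (w=4); MST = {0-3(w=4) 1-3(w=15)}
step 3: add edge 0-6 (w=8); MST = {0-3(w=4) 0-6(w=8) 1-3(w=15)}
step 4: add edge 0-2 (w=11); MST = {0-2(w=11) 0-3(w=4) 0-6(w=8) 1-3(w=15)}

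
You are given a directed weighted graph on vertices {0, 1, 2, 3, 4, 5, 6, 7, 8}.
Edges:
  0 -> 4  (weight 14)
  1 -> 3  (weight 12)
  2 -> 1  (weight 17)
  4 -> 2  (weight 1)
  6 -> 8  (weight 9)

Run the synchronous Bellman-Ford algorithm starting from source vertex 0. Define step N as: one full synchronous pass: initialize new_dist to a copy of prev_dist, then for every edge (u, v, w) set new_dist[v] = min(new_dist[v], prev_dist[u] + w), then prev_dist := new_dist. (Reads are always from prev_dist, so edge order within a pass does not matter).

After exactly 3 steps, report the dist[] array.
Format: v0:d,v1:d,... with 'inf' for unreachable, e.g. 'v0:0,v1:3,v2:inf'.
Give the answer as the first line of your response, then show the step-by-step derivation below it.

v0:0,v1:32,v2:15,v3:inf,v4:14,v5:inf,v6:inf,v7:inf,v8:inf

step 1: dist = v0:0,v1:inf,v2:inf,v3:inf,v4:14,v5:inf,v6:inf,v7:inf,v8:inf
step 2: dist = v0:0,v1:inf,v2:15,v3:inf,v4:14,v5:inf,v6:inf,v7:inf,v8:inf
step 3: dist = v0:0,v1:32,v2:15,v3:inf,v4:14,v5:inf,v6:inf,v7:inf,v8:inf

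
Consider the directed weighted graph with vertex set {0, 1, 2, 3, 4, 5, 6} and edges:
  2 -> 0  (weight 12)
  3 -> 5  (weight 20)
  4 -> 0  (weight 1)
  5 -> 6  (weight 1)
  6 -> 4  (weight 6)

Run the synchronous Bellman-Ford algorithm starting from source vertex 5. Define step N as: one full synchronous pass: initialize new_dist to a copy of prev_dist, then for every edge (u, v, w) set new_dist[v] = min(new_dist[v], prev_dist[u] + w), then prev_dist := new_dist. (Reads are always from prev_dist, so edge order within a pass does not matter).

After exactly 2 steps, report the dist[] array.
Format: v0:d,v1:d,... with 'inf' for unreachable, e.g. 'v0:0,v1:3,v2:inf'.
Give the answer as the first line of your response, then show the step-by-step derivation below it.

v0:inf,v1:inf,v2:inf,v3:inf,v4:7,v5:0,v6:1

step 1: dist = v0:inf,v1:inf,v2:inf,v3:inf,v4:inf,v5:0,v6:1
step 2: dist = v0:inf,v1:inf,v2:inf,v3:inf,v4:7,v5:0,v6:1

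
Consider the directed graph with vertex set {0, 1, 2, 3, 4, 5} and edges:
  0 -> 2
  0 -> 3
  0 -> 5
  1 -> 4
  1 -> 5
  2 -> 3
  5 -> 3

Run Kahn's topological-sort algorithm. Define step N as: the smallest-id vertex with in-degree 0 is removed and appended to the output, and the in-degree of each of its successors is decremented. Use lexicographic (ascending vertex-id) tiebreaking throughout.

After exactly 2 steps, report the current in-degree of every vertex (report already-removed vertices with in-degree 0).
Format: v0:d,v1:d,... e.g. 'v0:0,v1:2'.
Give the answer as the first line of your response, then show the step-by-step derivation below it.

v0:0,v1:0,v2:0,v3:2,v4:0,v5:0

step 1: output 0; order=[0]; indeg=(0,0,0,2,1,1)
step 2: output 1; order=[0,1]; indeg=(0,0,0,2,0,0)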